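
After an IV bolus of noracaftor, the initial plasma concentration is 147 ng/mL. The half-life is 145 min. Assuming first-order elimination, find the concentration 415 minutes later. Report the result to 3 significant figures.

20.2 ng/mL

k = ln 2 / 145 = 0.004780 min⁻¹
C(t) = C₀ e^(−kt) = 147 × e^(−0.004780 × 415) = 147 × e^(−1.984) = 147 × 0.1375 ≈ 20.2 ng/mL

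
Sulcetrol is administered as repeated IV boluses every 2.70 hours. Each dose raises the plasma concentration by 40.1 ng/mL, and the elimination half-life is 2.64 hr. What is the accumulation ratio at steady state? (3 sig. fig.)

1.97

k = ln 2 / 2.64 = 0.2626 hr⁻¹
Fraction remaining after one interval: e^(−kτ) = e^(−0.2626 × 2.70) = 0.4922
R = 1 / (1 − 0.4922) = 1 / 0.5078 ≈ 1.97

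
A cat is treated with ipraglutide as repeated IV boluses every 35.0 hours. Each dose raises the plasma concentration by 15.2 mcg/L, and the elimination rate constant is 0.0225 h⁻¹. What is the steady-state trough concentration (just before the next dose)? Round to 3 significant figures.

Fraction remaining after one interval: e^(−kτ) = e^(−0.02250 × 35.0) = 0.4550
R = 1 / (1 − 0.4550) = 1.835
Css,max = 15.2 × 1.835 = 27.89 mcg/L
Css,min = Css,max × e^(−kτ) = 27.89 × 0.4550 ≈ 12.7 mcg/L

12.7 mcg/L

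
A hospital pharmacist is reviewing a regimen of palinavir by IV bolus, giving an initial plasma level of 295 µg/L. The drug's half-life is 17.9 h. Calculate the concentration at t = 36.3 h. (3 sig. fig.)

72.3 µg/L

k = ln 2 / 17.9 = 0.03872 h⁻¹
C(t) = C₀ e^(−kt) = 295 × e^(−0.03872 × 36.3) = 295 × e^(−1.406) = 295 × 0.2452 ≈ 72.3 µg/L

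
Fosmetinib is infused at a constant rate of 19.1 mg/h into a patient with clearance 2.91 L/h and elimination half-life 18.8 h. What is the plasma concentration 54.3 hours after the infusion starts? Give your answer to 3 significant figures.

Css = rate / CL = 19.1 / 2.91 = 6.564 mg/L
k = ln 2 / 18.8 = 0.03687 h⁻¹
C(t) = Css (1 − e^(−kt)) = 6.564 × (1 − e^(−2.002)) = 6.564 × 0.8649 ≈ 5.68 mg/L

5.68 mg/L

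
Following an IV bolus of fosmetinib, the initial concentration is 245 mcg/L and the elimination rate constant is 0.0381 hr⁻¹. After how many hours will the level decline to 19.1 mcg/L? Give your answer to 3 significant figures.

67.0 hours

C(t) = C₀ e^(−kt)  ⇒  t = ln(C₀/C) / k
t = ln(245/19.1) / 0.03810 = 2.552 / 0.03810 ≈ 67.0 hours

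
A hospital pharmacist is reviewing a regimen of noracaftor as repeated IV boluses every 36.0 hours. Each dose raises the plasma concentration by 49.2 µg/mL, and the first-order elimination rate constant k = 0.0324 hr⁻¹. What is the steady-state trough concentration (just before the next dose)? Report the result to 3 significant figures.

22.3 µg/mL

Fraction remaining after one interval: e^(−kτ) = e^(−0.03240 × 36.0) = 0.3115
R = 1 / (1 − 0.3115) = 1.452
Css,max = 49.2 × 1.452 = 71.46 µg/mL
Css,min = Css,max × e^(−kτ) = 71.46 × 0.3115 ≈ 22.3 µg/mL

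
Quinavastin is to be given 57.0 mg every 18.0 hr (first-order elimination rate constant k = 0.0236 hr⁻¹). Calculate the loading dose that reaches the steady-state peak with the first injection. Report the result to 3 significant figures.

165 mg

Accumulation ratio R = 1 / (1 − e^(−kτ)) = 1 / (1 − e^(−0.02360×18.0)) = 1 / (1 − 0.6539) = 2.889
Loading dose = maintenance dose × R = 57.0 × 2.889 ≈ 165 mg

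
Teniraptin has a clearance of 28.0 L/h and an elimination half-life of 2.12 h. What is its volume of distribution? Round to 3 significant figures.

k = ln 2 / t½ = ln 2 / 2.12 = 0.3270 h⁻¹
V = CL / k = 28.0 / 0.3270 ≈ 85.6 L

85.6 L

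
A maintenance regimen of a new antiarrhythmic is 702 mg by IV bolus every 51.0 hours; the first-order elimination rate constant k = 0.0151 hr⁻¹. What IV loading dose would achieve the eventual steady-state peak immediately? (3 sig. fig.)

Accumulation ratio R = 1 / (1 − e^(−kτ)) = 1 / (1 − e^(−0.01510×51.0)) = 1 / (1 − 0.4630) = 1.862
Loading dose = maintenance dose × R = 702 × 1.862 ≈ 1310 mg

1310 mg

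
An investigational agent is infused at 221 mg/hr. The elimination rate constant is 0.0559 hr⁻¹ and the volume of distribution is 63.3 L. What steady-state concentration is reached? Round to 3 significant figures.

CL = k · V = 0.0559 × 63.3 = 3.538 L/hr
Css = rate / CL = 221 / 3.538 ≈ 62.5 µg/mL

62.5 µg/mL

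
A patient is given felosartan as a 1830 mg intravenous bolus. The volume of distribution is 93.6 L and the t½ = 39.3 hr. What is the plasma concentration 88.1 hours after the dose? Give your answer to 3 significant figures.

C₀ = dose / V = 1830 / 93.6 = 19.55 mg/L
k = ln 2 / 39.3 = 0.01764 hr⁻¹
C(t) = C₀ e^(−kt) = 19.55 × e^(−0.01764 × 88.1) = 19.55 × e^(−1.554) = 19.55 × 0.2114 ≈ 4.13 mg/L

4.13 mg/L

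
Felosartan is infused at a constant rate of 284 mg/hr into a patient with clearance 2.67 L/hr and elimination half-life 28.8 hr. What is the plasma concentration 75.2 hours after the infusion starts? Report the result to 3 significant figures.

89.0 mg/L

Css = rate / CL = 284 / 2.67 = 106.4 mg/L
k = ln 2 / 28.8 = 0.02407 hr⁻¹
C(t) = Css (1 − e^(−kt)) = 106.4 × (1 − e^(−1.810)) = 106.4 × 0.8363 ≈ 89.0 mg/L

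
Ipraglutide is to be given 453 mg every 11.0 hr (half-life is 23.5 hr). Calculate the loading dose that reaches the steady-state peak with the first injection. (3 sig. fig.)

k = ln 2 / 23.5 = 0.02950 hr⁻¹
Accumulation ratio R = 1 / (1 − e^(−kτ)) = 1 / (1 − e^(−0.02950×11.0)) = 1 / (1 − 0.7229) = 3.609
Loading dose = maintenance dose × R = 453 × 3.609 ≈ 1630 mg

1630 mg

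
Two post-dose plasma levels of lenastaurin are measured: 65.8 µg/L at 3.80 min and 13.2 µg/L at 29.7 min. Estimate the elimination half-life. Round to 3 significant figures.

11.2 minutes

k = ln(C₁/C₂) / (t₂ − t₁) = ln(65.8/13.2) / (29.7 − 3.80)
  = 1.606 / 25.90 = 0.06202 min⁻¹
t½ = ln 2 / k = ln 2 / 0.06202 ≈ 11.2 minutes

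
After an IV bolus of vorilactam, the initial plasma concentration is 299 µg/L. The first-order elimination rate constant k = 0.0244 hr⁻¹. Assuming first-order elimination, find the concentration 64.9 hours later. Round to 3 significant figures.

C(t) = C₀ e^(−kt) = 299 × e^(−0.02440 × 64.9) = 299 × e^(−1.584) = 299 × 0.2052 ≈ 61.4 µg/L

61.4 µg/L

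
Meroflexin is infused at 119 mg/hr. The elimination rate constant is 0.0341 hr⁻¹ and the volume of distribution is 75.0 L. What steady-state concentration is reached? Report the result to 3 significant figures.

CL = k · V = 0.0341 × 75.0 = 2.557 L/hr
Css = rate / CL = 119 / 2.557 ≈ 46.5 µg/mL

46.5 µg/mL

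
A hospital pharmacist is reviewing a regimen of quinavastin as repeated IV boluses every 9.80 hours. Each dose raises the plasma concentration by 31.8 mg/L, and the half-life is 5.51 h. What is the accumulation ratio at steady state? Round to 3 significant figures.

1.41

k = ln 2 / 5.51 = 0.1258 h⁻¹
Fraction remaining after one interval: e^(−kτ) = e^(−0.1258 × 9.80) = 0.2915
R = 1 / (1 − 0.2915) = 1 / 0.7085 ≈ 1.41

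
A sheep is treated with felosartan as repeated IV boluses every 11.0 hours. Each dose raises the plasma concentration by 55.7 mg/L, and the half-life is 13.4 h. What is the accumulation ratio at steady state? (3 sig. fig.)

k = ln 2 / 13.4 = 0.05173 h⁻¹
Fraction remaining after one interval: e^(−kτ) = e^(−0.05173 × 11.0) = 0.5661
R = 1 / (1 − 0.5661) = 1 / 0.4339 ≈ 2.30

2.30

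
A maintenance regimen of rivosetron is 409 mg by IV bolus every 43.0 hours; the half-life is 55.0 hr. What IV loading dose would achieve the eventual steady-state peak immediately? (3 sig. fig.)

978 mg

k = ln 2 / 55.0 = 0.01260 hr⁻¹
Accumulation ratio R = 1 / (1 − e^(−kτ)) = 1 / (1 − e^(−0.01260×43.0)) = 1 / (1 − 0.5816) = 2.390
Loading dose = maintenance dose × R = 409 × 2.390 ≈ 978 mg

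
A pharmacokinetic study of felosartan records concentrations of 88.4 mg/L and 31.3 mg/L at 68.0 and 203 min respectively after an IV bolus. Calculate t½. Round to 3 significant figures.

k = ln(C₁/C₂) / (t₂ − t₁) = ln(88.4/31.3) / (203 − 68.0)
  = 1.038 / 135.0 = 0.007691 min⁻¹
t½ = ln 2 / k = ln 2 / 0.007691 ≈ 90.1 minutes

90.1 minutes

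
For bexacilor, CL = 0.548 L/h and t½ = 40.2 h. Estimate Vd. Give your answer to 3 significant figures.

k = ln 2 / t½ = ln 2 / 40.2 = 0.01724 h⁻¹
V = CL / k = 0.548 / 0.01724 ≈ 31.8 L

31.8 L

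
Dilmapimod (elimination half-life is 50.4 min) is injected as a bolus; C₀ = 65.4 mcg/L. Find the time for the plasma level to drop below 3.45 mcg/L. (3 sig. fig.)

214 minutes

k = ln 2 / 50.4 = 0.01375 min⁻¹
C(t) = C₀ e^(−kt)  ⇒  t = ln(C₀/C) / k
t = ln(65.4/3.45) / 0.01375 = 2.942 / 0.01375 ≈ 214 minutes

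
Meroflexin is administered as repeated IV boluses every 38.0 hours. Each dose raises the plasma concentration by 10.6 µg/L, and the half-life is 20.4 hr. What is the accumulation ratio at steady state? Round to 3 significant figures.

k = ln 2 / 20.4 = 0.03398 hr⁻¹
Fraction remaining after one interval: e^(−kτ) = e^(−0.03398 × 38.0) = 0.2750
R = 1 / (1 − 0.2750) = 1 / 0.7250 ≈ 1.38

1.38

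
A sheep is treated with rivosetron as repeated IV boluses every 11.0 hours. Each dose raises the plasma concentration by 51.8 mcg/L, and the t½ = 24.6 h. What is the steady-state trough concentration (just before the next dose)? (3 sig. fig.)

k = ln 2 / 24.6 = 0.02818 h⁻¹
Fraction remaining after one interval: e^(−kτ) = e^(−0.02818 × 11.0) = 0.7335
R = 1 / (1 − 0.7335) = 3.752
Css,max = 51.8 × 3.752 = 194.4 mcg/L
Css,min = Css,max × e^(−kτ) = 194.4 × 0.7335 ≈ 143 mcg/L

143 mcg/L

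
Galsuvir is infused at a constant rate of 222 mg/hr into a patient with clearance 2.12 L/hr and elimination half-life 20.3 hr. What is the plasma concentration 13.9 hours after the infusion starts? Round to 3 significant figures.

Css = rate / CL = 222 / 2.12 = 104.7 mg/L
k = ln 2 / 20.3 = 0.03415 hr⁻¹
C(t) = Css (1 − e^(−kt)) = 104.7 × (1 − e^(−0.4746)) = 104.7 × 0.3779 ≈ 39.6 mg/L

39.6 mg/L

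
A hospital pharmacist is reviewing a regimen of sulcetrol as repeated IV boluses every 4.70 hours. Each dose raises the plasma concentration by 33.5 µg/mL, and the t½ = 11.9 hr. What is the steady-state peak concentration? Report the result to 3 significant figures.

140 µg/mL

k = ln 2 / 11.9 = 0.05825 hr⁻¹
Fraction remaining after one interval: e^(−kτ) = e^(−0.05825 × 4.70) = 0.7605
R = 1 / (1 − 0.7605) = 4.176
Css,max = 33.5 × 4.176 ≈ 140 µg/mL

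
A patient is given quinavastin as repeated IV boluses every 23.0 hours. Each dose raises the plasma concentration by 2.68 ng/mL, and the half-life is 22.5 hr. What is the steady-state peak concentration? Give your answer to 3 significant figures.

k = ln 2 / 22.5 = 0.03081 hr⁻¹
Fraction remaining after one interval: e^(−kτ) = e^(−0.03081 × 23.0) = 0.4924
R = 1 / (1 − 0.4924) = 1.970
Css,max = 2.68 × 1.970 ≈ 5.28 ng/mL

5.28 ng/mL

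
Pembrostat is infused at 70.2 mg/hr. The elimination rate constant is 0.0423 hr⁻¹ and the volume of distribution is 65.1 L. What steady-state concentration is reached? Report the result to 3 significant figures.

25.5 mg/L

CL = k · V = 0.0423 × 65.1 = 2.754 L/hr
Css = rate / CL = 70.2 / 2.754 ≈ 25.5 mg/L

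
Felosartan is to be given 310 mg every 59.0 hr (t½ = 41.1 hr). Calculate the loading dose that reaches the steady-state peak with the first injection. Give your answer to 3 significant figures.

k = ln 2 / 41.1 = 0.01686 hr⁻¹
Accumulation ratio R = 1 / (1 − e^(−kτ)) = 1 / (1 − e^(−0.01686×59.0)) = 1 / (1 − 0.3697) = 1.587
Loading dose = maintenance dose × R = 310 × 1.587 ≈ 492 mg

492 mg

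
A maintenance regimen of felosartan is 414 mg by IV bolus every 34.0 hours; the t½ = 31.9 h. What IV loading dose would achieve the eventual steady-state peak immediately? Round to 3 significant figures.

793 mg

k = ln 2 / 31.9 = 0.02173 h⁻¹
Accumulation ratio R = 1 / (1 − e^(−kτ)) = 1 / (1 − e^(−0.02173×34.0)) = 1 / (1 − 0.4777) = 1.915
Loading dose = maintenance dose × R = 414 × 1.915 ≈ 793 mg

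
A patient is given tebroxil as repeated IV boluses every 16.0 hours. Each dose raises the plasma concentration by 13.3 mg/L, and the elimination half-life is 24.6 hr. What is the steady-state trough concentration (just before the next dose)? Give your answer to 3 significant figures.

23.3 mg/L

k = ln 2 / 24.6 = 0.02818 hr⁻¹
Fraction remaining after one interval: e^(−kτ) = e^(−0.02818 × 16.0) = 0.6371
R = 1 / (1 − 0.6371) = 2.756
Css,max = 13.3 × 2.756 = 36.65 mg/L
Css,min = Css,max × e^(−kτ) = 36.65 × 0.6371 ≈ 23.3 mg/L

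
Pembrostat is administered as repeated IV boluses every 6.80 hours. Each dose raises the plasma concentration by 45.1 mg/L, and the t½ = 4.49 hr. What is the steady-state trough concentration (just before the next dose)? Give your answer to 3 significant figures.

24.3 mg/L

k = ln 2 / 4.49 = 0.1544 hr⁻¹
Fraction remaining after one interval: e^(−kτ) = e^(−0.1544 × 6.80) = 0.3500
R = 1 / (1 − 0.3500) = 1.539
Css,max = 45.1 × 1.539 = 69.39 mg/L
Css,min = Css,max × e^(−kτ) = 69.39 × 0.3500 ≈ 24.3 mg/L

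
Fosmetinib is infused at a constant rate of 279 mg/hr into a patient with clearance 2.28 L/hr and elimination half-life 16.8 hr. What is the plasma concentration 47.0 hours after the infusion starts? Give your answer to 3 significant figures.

105 µg/mL

Css = rate / CL = 279 / 2.28 = 122.4 µg/mL
k = ln 2 / 16.8 = 0.04126 hr⁻¹
C(t) = Css (1 − e^(−kt)) = 122.4 × (1 − e^(−1.939)) = 122.4 × 0.8562 ≈ 105 µg/mL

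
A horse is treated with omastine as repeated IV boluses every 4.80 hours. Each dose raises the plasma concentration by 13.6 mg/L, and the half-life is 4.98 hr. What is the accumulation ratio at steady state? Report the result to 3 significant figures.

k = ln 2 / 4.98 = 0.1392 hr⁻¹
Fraction remaining after one interval: e^(−kτ) = e^(−0.1392 × 4.80) = 0.5127
R = 1 / (1 − 0.5127) = 1 / 0.4873 ≈ 2.05

2.05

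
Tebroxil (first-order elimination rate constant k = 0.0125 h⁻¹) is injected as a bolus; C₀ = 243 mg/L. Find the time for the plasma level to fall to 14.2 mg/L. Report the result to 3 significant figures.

227 hours

C(t) = C₀ e^(−kt)  ⇒  t = ln(C₀/C) / k
t = ln(243/14.2) / 0.01250 = 2.840 / 0.01250 ≈ 227 hours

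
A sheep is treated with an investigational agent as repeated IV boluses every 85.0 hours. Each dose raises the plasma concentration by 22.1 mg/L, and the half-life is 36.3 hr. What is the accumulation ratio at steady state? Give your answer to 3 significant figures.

k = ln 2 / 36.3 = 0.01909 hr⁻¹
Fraction remaining after one interval: e^(−kτ) = e^(−0.01909 × 85.0) = 0.1973
R = 1 / (1 − 0.1973) = 1 / 0.8027 ≈ 1.25

1.25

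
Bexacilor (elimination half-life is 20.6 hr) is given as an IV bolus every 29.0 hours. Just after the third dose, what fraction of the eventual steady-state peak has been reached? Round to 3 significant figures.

k = ln 2 / 20.6 = 0.03365 hr⁻¹
f_n = 1 − e^(−nkτ) = 1 − e^(−3 × 0.03365 × 29.0) = 1 − e^(−2.927) = 1 − 0.05354 ≈ 0.946

0.946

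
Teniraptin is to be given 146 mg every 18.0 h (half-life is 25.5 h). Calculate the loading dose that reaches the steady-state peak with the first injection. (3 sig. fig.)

k = ln 2 / 25.5 = 0.02718 h⁻¹
Accumulation ratio R = 1 / (1 − e^(−kτ)) = 1 / (1 − e^(−0.02718×18.0)) = 1 / (1 − 0.6131) = 2.584
Loading dose = maintenance dose × R = 146 × 2.584 ≈ 377 mg

377 mg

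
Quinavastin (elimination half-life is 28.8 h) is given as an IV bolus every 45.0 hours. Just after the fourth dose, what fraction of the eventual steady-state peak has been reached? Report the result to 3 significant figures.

0.987

k = ln 2 / 28.8 = 0.02407 h⁻¹
f_n = 1 − e^(−nkτ) = 1 − e^(−4 × 0.02407 × 45.0) = 1 − e^(−4.332) = 1 − 0.01314 ≈ 0.987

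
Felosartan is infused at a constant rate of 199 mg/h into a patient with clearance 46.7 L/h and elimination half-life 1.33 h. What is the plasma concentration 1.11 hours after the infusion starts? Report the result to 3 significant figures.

Css = rate / CL = 199 / 46.7 = 4.261 µg/mL
k = ln 2 / 1.33 = 0.5212 h⁻¹
C(t) = Css (1 − e^(−kt)) = 4.261 × (1 − e^(−0.5785)) = 4.261 × 0.4393 ≈ 1.87 µg/mL

1.87 µg/mL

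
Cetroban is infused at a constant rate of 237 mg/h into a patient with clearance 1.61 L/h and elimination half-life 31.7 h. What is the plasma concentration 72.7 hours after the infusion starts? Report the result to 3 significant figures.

Css = rate / CL = 237 / 1.61 = 147.2 µg/mL
k = ln 2 / 31.7 = 0.02187 h⁻¹
C(t) = Css (1 − e^(−kt)) = 147.2 × (1 − e^(−1.590)) = 147.2 × 0.7960 ≈ 117 µg/mL

117 µg/mL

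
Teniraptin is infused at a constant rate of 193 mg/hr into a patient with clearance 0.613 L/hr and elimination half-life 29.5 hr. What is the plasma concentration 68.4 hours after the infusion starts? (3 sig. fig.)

Css = rate / CL = 193 / 0.613 = 314.8 mg/L
k = ln 2 / 29.5 = 0.02350 hr⁻¹
C(t) = Css (1 − e^(−kt)) = 314.8 × (1 − e^(−1.607)) = 314.8 × 0.7995 ≈ 252 mg/L

252 mg/L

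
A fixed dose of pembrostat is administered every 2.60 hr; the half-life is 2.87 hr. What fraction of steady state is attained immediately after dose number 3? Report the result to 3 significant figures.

k = ln 2 / 2.87 = 0.2415 hr⁻¹
f_n = 1 − e^(−nkτ) = 1 − e^(−3 × 0.2415 × 2.60) = 1 − e^(−1.884) = 1 − 0.1520 ≈ 0.848

0.848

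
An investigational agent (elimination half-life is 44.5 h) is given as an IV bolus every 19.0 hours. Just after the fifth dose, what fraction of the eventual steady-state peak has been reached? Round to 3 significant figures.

k = ln 2 / 44.5 = 0.01558 h⁻¹
f_n = 1 − e^(−nkτ) = 1 − e^(−5 × 0.01558 × 19.0) = 1 − e^(−1.480) = 1 − 0.2277 ≈ 0.772

0.772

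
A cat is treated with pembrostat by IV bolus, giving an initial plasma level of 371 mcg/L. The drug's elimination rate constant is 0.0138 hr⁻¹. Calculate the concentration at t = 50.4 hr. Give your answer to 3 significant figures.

C(t) = C₀ e^(−kt) = 371 × e^(−0.01380 × 50.4) = 371 × e^(−0.6955) = 371 × 0.4988 ≈ 185 mcg/L

185 mcg/L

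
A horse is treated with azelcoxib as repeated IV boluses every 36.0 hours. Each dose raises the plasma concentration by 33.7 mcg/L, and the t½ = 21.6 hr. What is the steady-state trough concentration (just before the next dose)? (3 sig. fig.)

15.5 mcg/L

k = ln 2 / 21.6 = 0.03209 hr⁻¹
Fraction remaining after one interval: e^(−kτ) = e^(−0.03209 × 36.0) = 0.3150
R = 1 / (1 − 0.3150) = 1.460
Css,max = 33.7 × 1.460 = 49.20 mcg/L
Css,min = Css,max × e^(−kτ) = 49.20 × 0.3150 ≈ 15.5 mcg/L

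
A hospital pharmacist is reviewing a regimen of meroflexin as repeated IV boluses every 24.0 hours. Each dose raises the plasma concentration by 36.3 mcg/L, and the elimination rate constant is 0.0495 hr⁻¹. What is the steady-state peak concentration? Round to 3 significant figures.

52.2 mcg/L

Fraction remaining after one interval: e^(−kτ) = e^(−0.04950 × 24.0) = 0.3048
R = 1 / (1 − 0.3048) = 1.438
Css,max = 36.3 × 1.438 ≈ 52.2 mcg/L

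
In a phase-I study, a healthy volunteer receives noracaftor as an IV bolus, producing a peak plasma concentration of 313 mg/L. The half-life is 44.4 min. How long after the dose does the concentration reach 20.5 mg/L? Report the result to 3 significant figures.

175 minutes

k = ln 2 / 44.4 = 0.01561 min⁻¹
C(t) = C₀ e^(−kt)  ⇒  t = ln(C₀/C) / k
t = ln(313/20.5) / 0.01561 = 2.726 / 0.01561 ≈ 175 minutes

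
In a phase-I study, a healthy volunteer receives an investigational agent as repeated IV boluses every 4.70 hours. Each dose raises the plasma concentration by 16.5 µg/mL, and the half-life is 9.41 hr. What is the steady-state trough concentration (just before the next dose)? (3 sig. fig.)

39.9 µg/mL

k = ln 2 / 9.41 = 0.07366 hr⁻¹
Fraction remaining after one interval: e^(−kτ) = e^(−0.07366 × 4.70) = 0.7074
R = 1 / (1 − 0.7074) = 3.417
Css,max = 16.5 × 3.417 = 56.38 µg/mL
Css,min = Css,max × e^(−kτ) = 56.38 × 0.7074 ≈ 39.9 µg/mL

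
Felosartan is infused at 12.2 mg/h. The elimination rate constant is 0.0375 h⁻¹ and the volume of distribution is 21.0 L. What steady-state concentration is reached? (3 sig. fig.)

CL = k · V = 0.0375 × 21.0 = 0.7875 L/h
Css = rate / CL = 12.2 / 0.7875 ≈ 15.5 µg/mL

15.5 µg/mL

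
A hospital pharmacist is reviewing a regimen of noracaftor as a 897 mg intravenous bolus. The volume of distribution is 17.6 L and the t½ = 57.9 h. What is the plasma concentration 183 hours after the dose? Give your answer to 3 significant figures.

5.70 mg/L

C₀ = dose / V = 897 / 17.6 = 50.97 mg/L
k = ln 2 / 57.9 = 0.01197 h⁻¹
C(t) = C₀ e^(−kt) = 50.97 × e^(−0.01197 × 183) = 50.97 × e^(−2.191) = 50.97 × 0.1118 ≈ 5.70 mg/L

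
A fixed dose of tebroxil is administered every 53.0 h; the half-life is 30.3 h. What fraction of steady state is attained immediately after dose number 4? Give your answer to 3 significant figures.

k = ln 2 / 30.3 = 0.02288 h⁻¹
f_n = 1 − e^(−nkτ) = 1 − e^(−4 × 0.02288 × 53.0) = 1 − e^(−4.850) = 1 − 0.007830 ≈ 0.992

0.992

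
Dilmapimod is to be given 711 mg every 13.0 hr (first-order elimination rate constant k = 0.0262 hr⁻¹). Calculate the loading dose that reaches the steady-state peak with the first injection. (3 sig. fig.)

2460 mg

Accumulation ratio R = 1 / (1 − e^(−kτ)) = 1 / (1 − e^(−0.02620×13.0)) = 1 / (1 − 0.7113) = 3.464
Loading dose = maintenance dose × R = 711 × 3.464 ≈ 2460 mg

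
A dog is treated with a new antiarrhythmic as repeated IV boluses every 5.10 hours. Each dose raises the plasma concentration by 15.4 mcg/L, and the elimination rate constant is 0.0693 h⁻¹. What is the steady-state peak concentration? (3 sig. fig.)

Fraction remaining after one interval: e^(−kτ) = e^(−0.06930 × 5.10) = 0.7023
R = 1 / (1 − 0.7023) = 3.359
Css,max = 15.4 × 3.359 ≈ 51.7 mcg/L

51.7 mcg/L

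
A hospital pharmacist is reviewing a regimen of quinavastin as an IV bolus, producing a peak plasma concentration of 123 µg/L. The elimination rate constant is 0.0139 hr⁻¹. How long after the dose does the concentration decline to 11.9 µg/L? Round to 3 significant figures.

C(t) = C₀ e^(−kt)  ⇒  t = ln(C₀/C) / k
t = ln(123/11.9) / 0.01390 = 2.336 / 0.01390 ≈ 168 hours

168 hours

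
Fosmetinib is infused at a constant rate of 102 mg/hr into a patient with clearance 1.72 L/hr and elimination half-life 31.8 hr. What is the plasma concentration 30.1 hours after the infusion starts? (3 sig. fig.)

Css = rate / CL = 102 / 1.72 = 59.30 µg/mL
k = ln 2 / 31.8 = 0.02180 hr⁻¹
C(t) = Css (1 − e^(−kt)) = 59.30 × (1 − e^(−0.6561)) = 59.30 × 0.4811 ≈ 28.5 µg/mL

28.5 µg/mL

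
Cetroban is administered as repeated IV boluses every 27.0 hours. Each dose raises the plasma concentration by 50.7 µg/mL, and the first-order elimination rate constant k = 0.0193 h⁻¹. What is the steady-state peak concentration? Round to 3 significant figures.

Fraction remaining after one interval: e^(−kτ) = e^(−0.01930 × 27.0) = 0.5939
R = 1 / (1 − 0.5939) = 2.462
Css,max = 50.7 × 2.462 ≈ 125 µg/mL

125 µg/mL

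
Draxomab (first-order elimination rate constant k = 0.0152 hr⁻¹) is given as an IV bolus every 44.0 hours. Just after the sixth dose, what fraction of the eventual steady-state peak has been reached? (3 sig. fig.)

0.982

f_n = 1 − e^(−nkτ) = 1 − e^(−6 × 0.01520 × 44.0) = 1 − e^(−4.013) = 1 − 0.01808 ≈ 0.982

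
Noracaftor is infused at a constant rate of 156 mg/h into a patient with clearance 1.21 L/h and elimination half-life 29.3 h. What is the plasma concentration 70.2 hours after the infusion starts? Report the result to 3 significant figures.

104 mg/L

Css = rate / CL = 156 / 1.21 = 128.9 mg/L
k = ln 2 / 29.3 = 0.02366 h⁻¹
C(t) = Css (1 − e^(−kt)) = 128.9 × (1 − e^(−1.661)) = 128.9 × 0.8100 ≈ 104 mg/L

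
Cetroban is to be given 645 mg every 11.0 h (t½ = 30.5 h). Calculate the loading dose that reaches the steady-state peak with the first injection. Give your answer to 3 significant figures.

k = ln 2 / 30.5 = 0.02273 h⁻¹
Accumulation ratio R = 1 / (1 − e^(−kτ)) = 1 / (1 − e^(−0.02273×11.0)) = 1 / (1 − 0.7788) = 4.521
Loading dose = maintenance dose × R = 645 × 4.521 ≈ 2920 mg

2920 mg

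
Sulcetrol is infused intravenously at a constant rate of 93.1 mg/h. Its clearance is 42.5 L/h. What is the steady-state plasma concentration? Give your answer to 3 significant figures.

Css = infusion rate / CL = 93.1 / 42.5 ≈ 2.19 µg/mL

2.19 µg/mL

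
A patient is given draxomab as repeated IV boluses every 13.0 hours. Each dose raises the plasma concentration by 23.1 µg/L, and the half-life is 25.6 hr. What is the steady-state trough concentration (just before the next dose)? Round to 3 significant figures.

54.8 µg/L

k = ln 2 / 25.6 = 0.02708 hr⁻¹
Fraction remaining after one interval: e^(−kτ) = e^(−0.02708 × 13.0) = 0.7033
R = 1 / (1 − 0.7033) = 3.370
Css,max = 23.1 × 3.370 = 77.85 µg/L
Css,min = Css,max × e^(−kτ) = 77.85 × 0.7033 ≈ 54.8 µg/L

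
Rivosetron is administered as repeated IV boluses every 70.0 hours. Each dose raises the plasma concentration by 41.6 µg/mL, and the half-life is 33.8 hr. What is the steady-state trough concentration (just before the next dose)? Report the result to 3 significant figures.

k = ln 2 / 33.8 = 0.02051 hr⁻¹
Fraction remaining after one interval: e^(−kτ) = e^(−0.02051 × 70.0) = 0.2380
R = 1 / (1 − 0.2380) = 1.312
Css,max = 41.6 × 1.312 = 54.59 µg/mL
Css,min = Css,max × e^(−kτ) = 54.59 × 0.2380 ≈ 13.0 µg/mL

13.0 µg/mL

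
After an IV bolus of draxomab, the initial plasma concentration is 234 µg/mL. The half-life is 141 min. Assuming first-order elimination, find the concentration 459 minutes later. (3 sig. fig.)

k = ln 2 / 141 = 0.004916 min⁻¹
C(t) = C₀ e^(−kt) = 234 × e^(−0.004916 × 459) = 234 × e^(−2.256) = 234 × 0.1047 ≈ 24.5 µg/mL

24.5 µg/mL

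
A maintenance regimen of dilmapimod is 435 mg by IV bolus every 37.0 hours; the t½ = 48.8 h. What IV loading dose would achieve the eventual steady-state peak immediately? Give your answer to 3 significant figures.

k = ln 2 / 48.8 = 0.01420 h⁻¹
Accumulation ratio R = 1 / (1 − e^(−kτ)) = 1 / (1 − e^(−0.01420×37.0)) = 1 / (1 − 0.5912) = 2.446
Loading dose = maintenance dose × R = 435 × 2.446 ≈ 1060 mg

1060 mg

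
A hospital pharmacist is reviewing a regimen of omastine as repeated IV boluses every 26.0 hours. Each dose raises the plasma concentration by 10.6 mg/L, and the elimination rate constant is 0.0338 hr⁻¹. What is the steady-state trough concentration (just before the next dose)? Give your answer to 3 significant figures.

Fraction remaining after one interval: e^(−kτ) = e^(−0.03380 × 26.0) = 0.4153
R = 1 / (1 − 0.4153) = 1.710
Css,max = 10.6 × 1.710 = 18.13 mg/L
Css,min = Css,max × e^(−kτ) = 18.13 × 0.4153 ≈ 7.53 mg/L

7.53 mg/L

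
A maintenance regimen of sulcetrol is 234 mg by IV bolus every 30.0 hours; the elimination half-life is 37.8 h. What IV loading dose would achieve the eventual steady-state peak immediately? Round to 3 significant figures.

k = ln 2 / 37.8 = 0.01834 h⁻¹
Accumulation ratio R = 1 / (1 − e^(−kτ)) = 1 / (1 − e^(−0.01834×30.0)) = 1 / (1 − 0.5769) = 2.363
Loading dose = maintenance dose × R = 234 × 2.363 ≈ 553 mg

553 mg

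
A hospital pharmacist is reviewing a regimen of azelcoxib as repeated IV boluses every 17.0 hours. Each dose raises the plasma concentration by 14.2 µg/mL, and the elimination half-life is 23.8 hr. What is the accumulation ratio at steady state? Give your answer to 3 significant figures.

k = ln 2 / 23.8 = 0.02912 hr⁻¹
Fraction remaining after one interval: e^(−kτ) = e^(−0.02912 × 17.0) = 0.6095
R = 1 / (1 − 0.6095) = 1 / 0.3905 ≈ 2.56

2.56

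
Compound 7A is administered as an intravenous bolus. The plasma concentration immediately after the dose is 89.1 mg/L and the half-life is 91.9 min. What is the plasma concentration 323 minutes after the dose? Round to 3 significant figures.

7.80 mg/L

k = ln 2 / 91.9 = 0.007542 min⁻¹
C(t) = C₀ e^(−kt) = 89.1 × e^(−0.007542 × 323) = 89.1 × e^(−2.436) = 89.1 × 0.08749 ≈ 7.80 mg/L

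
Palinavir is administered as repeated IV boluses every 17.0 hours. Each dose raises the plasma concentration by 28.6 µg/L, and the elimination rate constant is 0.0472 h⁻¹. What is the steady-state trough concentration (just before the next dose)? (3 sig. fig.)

23.2 µg/L

Fraction remaining after one interval: e^(−kτ) = e^(−0.04720 × 17.0) = 0.4483
R = 1 / (1 − 0.4483) = 1.812
Css,max = 28.6 × 1.812 = 51.84 µg/L
Css,min = Css,max × e^(−kτ) = 51.84 × 0.4483 ≈ 23.2 µg/L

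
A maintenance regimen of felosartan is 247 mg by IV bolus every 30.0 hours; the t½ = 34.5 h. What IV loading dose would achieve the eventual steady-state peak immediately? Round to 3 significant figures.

546 mg

k = ln 2 / 34.5 = 0.02009 h⁻¹
Accumulation ratio R = 1 / (1 − e^(−kτ)) = 1 / (1 − e^(−0.02009×30.0)) = 1 / (1 − 0.5473) = 2.209
Loading dose = maintenance dose × R = 247 × 2.209 ≈ 546 mg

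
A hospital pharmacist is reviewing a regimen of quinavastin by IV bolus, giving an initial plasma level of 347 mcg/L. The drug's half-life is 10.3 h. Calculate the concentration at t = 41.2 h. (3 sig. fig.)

21.7 mcg/L

k = ln 2 / 10.3 = 0.06730 h⁻¹
C(t) = C₀ e^(−kt) = 347 × e^(−0.06730 × 41.2) = 347 × e^(−2.773) = 347 × 0.06250 ≈ 21.7 mcg/L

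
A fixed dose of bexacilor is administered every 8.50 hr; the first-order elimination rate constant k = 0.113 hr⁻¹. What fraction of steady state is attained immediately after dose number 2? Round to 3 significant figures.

f_n = 1 − e^(−nkτ) = 1 − e^(−2 × 0.1130 × 8.50) = 1 − e^(−1.921) = 1 − 0.1465 ≈ 0.854

0.854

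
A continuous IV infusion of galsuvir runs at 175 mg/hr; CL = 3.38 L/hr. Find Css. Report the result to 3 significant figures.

51.8 µg/mL

Css = infusion rate / CL = 175 / 3.38 ≈ 51.8 µg/mL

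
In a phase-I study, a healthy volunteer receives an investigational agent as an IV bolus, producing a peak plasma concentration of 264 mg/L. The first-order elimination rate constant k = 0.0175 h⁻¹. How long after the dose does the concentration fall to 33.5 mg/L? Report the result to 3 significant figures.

C(t) = C₀ e^(−kt)  ⇒  t = ln(C₀/C) / k
t = ln(264/33.5) / 0.01750 = 2.064 / 0.01750 ≈ 118 hours

118 hours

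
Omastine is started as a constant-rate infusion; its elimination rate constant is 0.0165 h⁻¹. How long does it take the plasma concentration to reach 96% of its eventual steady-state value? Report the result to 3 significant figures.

195 hours

f = 1 − e^(−kt)  ⇒  t = −ln(1 − f) / k
t = −ln(1 − 0.96) / 0.01650 = 3.219 / 0.01650 ≈ 195 hours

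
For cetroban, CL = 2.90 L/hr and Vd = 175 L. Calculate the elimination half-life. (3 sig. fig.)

k = CL / V = 2.90 / 175 = 0.01657 hr⁻¹
t½ = ln 2 / k = ln 2 / 0.01657 ≈ 41.8 hours

41.8 hours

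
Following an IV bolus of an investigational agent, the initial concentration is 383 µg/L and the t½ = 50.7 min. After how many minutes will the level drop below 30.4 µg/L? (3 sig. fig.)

185 minutes

k = ln 2 / 50.7 = 0.01367 min⁻¹
C(t) = C₀ e^(−kt)  ⇒  t = ln(C₀/C) / k
t = ln(383/30.4) / 0.01367 = 2.534 / 0.01367 ≈ 185 minutes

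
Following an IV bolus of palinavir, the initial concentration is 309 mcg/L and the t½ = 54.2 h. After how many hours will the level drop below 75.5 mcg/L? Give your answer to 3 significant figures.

k = ln 2 / 54.2 = 0.01279 h⁻¹
C(t) = C₀ e^(−kt)  ⇒  t = ln(C₀/C) / k
t = ln(309/75.5) / 0.01279 = 1.409 / 0.01279 ≈ 110 hours

110 hours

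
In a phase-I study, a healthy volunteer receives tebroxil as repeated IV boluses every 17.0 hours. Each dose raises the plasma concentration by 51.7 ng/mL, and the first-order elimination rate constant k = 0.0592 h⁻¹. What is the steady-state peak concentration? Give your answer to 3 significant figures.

Fraction remaining after one interval: e^(−kτ) = e^(−0.05920 × 17.0) = 0.3655
R = 1 / (1 − 0.3655) = 1.576
Css,max = 51.7 × 1.576 ≈ 81.5 ng/mL

81.5 ng/mL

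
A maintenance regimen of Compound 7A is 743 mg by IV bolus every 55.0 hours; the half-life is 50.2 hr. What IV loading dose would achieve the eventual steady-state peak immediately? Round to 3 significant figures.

1400 mg

k = ln 2 / 50.2 = 0.01381 hr⁻¹
Accumulation ratio R = 1 / (1 − e^(−kτ)) = 1 / (1 − e^(−0.01381×55.0)) = 1 / (1 − 0.4679) = 1.879
Loading dose = maintenance dose × R = 743 × 1.879 ≈ 1400 mg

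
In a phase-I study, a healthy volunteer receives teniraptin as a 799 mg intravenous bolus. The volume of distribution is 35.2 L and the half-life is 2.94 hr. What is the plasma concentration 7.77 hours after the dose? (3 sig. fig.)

C₀ = dose / V = 799 / 35.2 = 22.70 µg/mL
k = ln 2 / 2.94 = 0.2358 hr⁻¹
C(t) = C₀ e^(−kt) = 22.70 × e^(−0.2358 × 7.77) = 22.70 × e^(−1.832) = 22.70 × 0.1601 ≈ 3.63 µg/mL

3.63 µg/mL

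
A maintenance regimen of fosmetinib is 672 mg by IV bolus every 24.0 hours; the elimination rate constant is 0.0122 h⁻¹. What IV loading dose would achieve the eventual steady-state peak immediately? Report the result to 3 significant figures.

Accumulation ratio R = 1 / (1 − e^(−kτ)) = 1 / (1 − e^(−0.01220×24.0)) = 1 / (1 − 0.7462) = 3.940
Loading dose = maintenance dose × R = 672 × 3.940 ≈ 2650 mg

2650 mg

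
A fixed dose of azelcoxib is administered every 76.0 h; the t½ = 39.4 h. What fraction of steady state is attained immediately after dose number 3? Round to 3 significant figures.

0.982

k = ln 2 / 39.4 = 0.01759 h⁻¹
f_n = 1 − e^(−nkτ) = 1 − e^(−3 × 0.01759 × 76.0) = 1 − e^(−4.011) = 1 − 0.01811 ≈ 0.982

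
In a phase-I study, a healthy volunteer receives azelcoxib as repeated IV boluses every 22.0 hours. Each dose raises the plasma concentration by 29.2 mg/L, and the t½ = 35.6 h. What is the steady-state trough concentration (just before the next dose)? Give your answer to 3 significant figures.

k = ln 2 / 35.6 = 0.01947 h⁻¹
Fraction remaining after one interval: e^(−kτ) = e^(−0.01947 × 22.0) = 0.6516
R = 1 / (1 − 0.6516) = 2.870
Css,max = 29.2 × 2.870 = 83.81 mg/L
Css,min = Css,max × e^(−kτ) = 83.81 × 0.6516 ≈ 54.6 mg/L

54.6 mg/L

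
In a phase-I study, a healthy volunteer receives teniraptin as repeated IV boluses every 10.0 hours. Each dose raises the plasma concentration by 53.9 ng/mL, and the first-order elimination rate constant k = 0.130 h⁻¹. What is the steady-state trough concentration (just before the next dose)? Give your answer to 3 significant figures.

Fraction remaining after one interval: e^(−kτ) = e^(−0.1300 × 10.0) = 0.2725
R = 1 / (1 − 0.2725) = 1.375
Css,max = 53.9 × 1.375 = 74.09 ng/mL
Css,min = Css,max × e^(−kτ) = 74.09 × 0.2725 ≈ 20.2 ng/mL

20.2 ng/mL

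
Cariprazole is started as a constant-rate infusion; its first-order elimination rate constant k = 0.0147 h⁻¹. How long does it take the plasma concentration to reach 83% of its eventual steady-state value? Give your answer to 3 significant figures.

121 hours

f = 1 − e^(−kt)  ⇒  t = −ln(1 − f) / k
t = −ln(1 − 0.83) / 0.01470 = 1.772 / 0.01470 ≈ 121 hours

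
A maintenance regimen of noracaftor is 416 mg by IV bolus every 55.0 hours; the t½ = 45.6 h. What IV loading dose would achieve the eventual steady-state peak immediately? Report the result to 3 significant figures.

k = ln 2 / 45.6 = 0.01520 h⁻¹
Accumulation ratio R = 1 / (1 − e^(−kτ)) = 1 / (1 − e^(−0.01520×55.0)) = 1 / (1 − 0.4334) = 1.765
Loading dose = maintenance dose × R = 416 × 1.765 ≈ 734 mg

734 mg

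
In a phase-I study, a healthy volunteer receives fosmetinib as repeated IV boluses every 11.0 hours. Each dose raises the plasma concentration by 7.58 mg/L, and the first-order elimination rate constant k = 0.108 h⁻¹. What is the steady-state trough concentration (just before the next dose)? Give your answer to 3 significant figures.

Fraction remaining after one interval: e^(−kτ) = e^(−0.1080 × 11.0) = 0.3048
R = 1 / (1 − 0.3048) = 1.438
Css,max = 7.58 × 1.438 = 10.90 mg/L
Css,min = Css,max × e^(−kτ) = 10.90 × 0.3048 ≈ 3.32 mg/L

3.32 mg/L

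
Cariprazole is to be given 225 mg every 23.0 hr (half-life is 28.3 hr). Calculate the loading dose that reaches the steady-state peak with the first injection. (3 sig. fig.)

522 mg

k = ln 2 / 28.3 = 0.02449 hr⁻¹
Accumulation ratio R = 1 / (1 − e^(−kτ)) = 1 / (1 − e^(−0.02449×23.0)) = 1 / (1 − 0.5693) = 2.322
Loading dose = maintenance dose × R = 225 × 2.322 ≈ 522 mg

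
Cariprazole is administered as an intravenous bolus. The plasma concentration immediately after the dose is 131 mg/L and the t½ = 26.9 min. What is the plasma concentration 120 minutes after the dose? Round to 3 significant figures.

k = ln 2 / 26.9 = 0.02577 min⁻¹
C(t) = C₀ e^(−kt) = 131 × e^(−0.02577 × 120) = 131 × e^(−3.092) = 131 × 0.04541 ≈ 5.95 mg/L

5.95 mg/L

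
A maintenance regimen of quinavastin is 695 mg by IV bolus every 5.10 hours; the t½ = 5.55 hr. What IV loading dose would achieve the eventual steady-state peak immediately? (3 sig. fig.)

k = ln 2 / 5.55 = 0.1249 hr⁻¹
Accumulation ratio R = 1 / (1 − e^(−kτ)) = 1 / (1 − e^(−0.1249×5.10)) = 1 / (1 − 0.5289) = 2.123
Loading dose = maintenance dose × R = 695 × 2.123 ≈ 1480 mg

1480 mg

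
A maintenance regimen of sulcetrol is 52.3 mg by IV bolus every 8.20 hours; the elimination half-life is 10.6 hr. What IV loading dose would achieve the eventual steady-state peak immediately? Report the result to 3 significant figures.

126 mg

k = ln 2 / 10.6 = 0.06539 hr⁻¹
Accumulation ratio R = 1 / (1 − e^(−kτ)) = 1 / (1 − e^(−0.06539×8.20)) = 1 / (1 − 0.5850) = 2.409
Loading dose = maintenance dose × R = 52.3 × 2.409 ≈ 126 mg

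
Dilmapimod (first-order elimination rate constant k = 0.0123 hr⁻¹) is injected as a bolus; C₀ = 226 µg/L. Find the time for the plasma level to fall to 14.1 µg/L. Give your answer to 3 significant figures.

226 hours

C(t) = C₀ e^(−kt)  ⇒  t = ln(C₀/C) / k
t = ln(226/14.1) / 0.01230 = 2.774 / 0.01230 ≈ 226 hours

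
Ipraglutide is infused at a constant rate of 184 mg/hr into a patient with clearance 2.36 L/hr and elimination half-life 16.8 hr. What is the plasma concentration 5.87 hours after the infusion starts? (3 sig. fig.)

Css = rate / CL = 184 / 2.36 = 77.97 mg/L
k = ln 2 / 16.8 = 0.04126 hr⁻¹
C(t) = Css (1 − e^(−kt)) = 77.97 × (1 − e^(−0.2422)) = 77.97 × 0.2151 ≈ 16.8 mg/L

16.8 mg/L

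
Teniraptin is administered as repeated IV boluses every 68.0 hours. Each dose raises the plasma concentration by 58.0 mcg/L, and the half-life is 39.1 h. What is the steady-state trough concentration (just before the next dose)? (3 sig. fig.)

k = ln 2 / 39.1 = 0.01773 h⁻¹
Fraction remaining after one interval: e^(−kτ) = e^(−0.01773 × 68.0) = 0.2996
R = 1 / (1 − 0.2996) = 1.428
Css,max = 58.0 × 1.428 = 82.80 mcg/L
Css,min = Css,max × e^(−kτ) = 82.80 × 0.2996 ≈ 24.8 mcg/L

24.8 mcg/L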